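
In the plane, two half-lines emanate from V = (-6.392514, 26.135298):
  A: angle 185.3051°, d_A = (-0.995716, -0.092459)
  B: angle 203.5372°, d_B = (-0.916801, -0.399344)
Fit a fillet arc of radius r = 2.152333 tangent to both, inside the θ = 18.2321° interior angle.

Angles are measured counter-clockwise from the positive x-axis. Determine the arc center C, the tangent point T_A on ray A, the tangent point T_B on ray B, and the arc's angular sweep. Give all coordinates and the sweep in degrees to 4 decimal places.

bisector direction at 194.4212° = (-0.968491,-0.249047)
center distance |VC| = r/sin(θ/2) = 2.152333/sin(9.1160°) = 13.584988
C = V + |VC|·bis = (-19.5495,22.7520)
T_A = V + ((C−V)·d_A)·d_A = V + 13.4134·d_A = (-19.7485,24.8951)
T_B = V + ((C−V)·d_B)·d_B = V + 13.4134·d_B = (-18.6899,20.7787)
sweep = 180° − θ = 161.7679°

center=(-19.5495,22.7520) T_A=(-19.7485,24.8951) T_B=(-18.6899,20.7787) sweep=161.7679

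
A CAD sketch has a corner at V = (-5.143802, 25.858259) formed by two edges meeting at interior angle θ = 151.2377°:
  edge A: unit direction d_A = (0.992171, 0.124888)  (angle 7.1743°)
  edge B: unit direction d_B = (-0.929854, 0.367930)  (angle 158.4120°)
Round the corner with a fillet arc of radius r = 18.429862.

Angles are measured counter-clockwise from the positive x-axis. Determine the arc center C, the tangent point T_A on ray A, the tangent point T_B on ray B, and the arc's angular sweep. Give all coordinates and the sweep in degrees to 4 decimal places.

center=(-2.7569,44.7340) T_A=(-0.4553,26.4484) T_B=(-9.5378,27.5969) sweep=28.7623

bisector direction at 82.7931° = (0.125452,0.992100)
center distance |VC| = r/sin(θ/2) = 18.429862/sin(75.6188°) = 19.026045
C = V + |VC|·bis = (-2.7569,44.7340)
T_A = V + ((C−V)·d_A)·d_A = V + 4.7255·d_A = (-0.4553,26.4484)
T_B = V + ((C−V)·d_B)·d_B = V + 4.7255·d_B = (-9.5378,27.5969)
sweep = 180° − θ = 28.7623°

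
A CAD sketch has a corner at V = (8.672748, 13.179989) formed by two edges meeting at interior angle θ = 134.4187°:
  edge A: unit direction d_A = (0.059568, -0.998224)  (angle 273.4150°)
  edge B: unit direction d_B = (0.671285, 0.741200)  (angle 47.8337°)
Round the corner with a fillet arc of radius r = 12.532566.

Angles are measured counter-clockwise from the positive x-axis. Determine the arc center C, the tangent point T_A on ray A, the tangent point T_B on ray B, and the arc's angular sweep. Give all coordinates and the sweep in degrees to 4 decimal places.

center=(21.4967,8.6701) T_A=(8.9864,7.9235) T_B=(12.2076,17.0830) sweep=45.5813

bisector direction at 340.6244° = (0.943364,-0.331760)
center distance |VC| = r/sin(θ/2) = 12.532566/sin(67.2094°) = 13.593890
C = V + |VC|·bis = (21.4967,8.6701)
T_A = V + ((C−V)·d_A)·d_A = V + 5.2658·d_A = (8.9864,7.9235)
T_B = V + ((C−V)·d_B)·d_B = V + 5.2658·d_B = (12.2076,17.0830)
sweep = 180° − θ = 45.5813°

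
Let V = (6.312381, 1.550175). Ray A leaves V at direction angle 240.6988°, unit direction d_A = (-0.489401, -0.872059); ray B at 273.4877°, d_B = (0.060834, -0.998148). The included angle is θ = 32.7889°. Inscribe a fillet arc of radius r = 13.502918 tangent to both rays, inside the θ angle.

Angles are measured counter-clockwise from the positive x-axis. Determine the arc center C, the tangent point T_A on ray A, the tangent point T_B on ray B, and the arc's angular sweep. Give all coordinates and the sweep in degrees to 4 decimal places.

bisector direction at 257.0933° = (-0.223365,-0.974735)
center distance |VC| = r/sin(θ/2) = 13.502918/sin(16.3944°) = 47.840525
C = V + |VC|·bis = (-4.3735,-45.0817)
T_A = V + ((C−V)·d_A)·d_A = V + 45.8954·d_A = (-16.1489,-38.4733)
T_B = V + ((C−V)·d_B)·d_B = V + 45.8954·d_B = (9.1044,-44.2602)
sweep = 180° − θ = 147.2111°

center=(-4.3735,-45.0817) T_A=(-16.1489,-38.4733) T_B=(9.1044,-44.2602) sweep=147.2111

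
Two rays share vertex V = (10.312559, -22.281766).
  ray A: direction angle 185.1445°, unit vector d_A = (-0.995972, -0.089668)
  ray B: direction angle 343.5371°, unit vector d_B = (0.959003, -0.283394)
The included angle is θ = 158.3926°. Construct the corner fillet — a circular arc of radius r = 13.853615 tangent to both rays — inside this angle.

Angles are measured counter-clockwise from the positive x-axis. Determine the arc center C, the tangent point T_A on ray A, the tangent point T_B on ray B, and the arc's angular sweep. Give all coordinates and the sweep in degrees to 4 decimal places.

bisector direction at 264.3408° = (-0.098611,-0.995126)
center distance |VC| = r/sin(θ/2) = 13.853615/sin(79.1963°) = 14.103599
C = V + |VC|·bis = (8.9218,-36.3166)
T_A = V + ((C−V)·d_A)·d_A = V + 2.6436·d_A = (7.6796,-22.5188)
T_B = V + ((C−V)·d_B)·d_B = V + 2.6436·d_B = (12.8478,-23.0310)
sweep = 180° − θ = 21.6074°

center=(8.9218,-36.3166) T_A=(7.6796,-22.5188) T_B=(12.8478,-23.0310) sweep=21.6074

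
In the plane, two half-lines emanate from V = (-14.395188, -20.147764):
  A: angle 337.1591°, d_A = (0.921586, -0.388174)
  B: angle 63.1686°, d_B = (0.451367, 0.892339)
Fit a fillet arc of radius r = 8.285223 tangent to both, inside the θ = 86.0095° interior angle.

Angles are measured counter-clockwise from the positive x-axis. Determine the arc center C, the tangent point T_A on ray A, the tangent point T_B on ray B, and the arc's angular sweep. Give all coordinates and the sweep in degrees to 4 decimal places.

bisector direction at 20.1639° = (0.938711,0.344706)
center distance |VC| = r/sin(θ/2) = 8.285223/sin(43.0048°) = 12.147370
C = V + |VC|·bis = (-2.9923,-15.9605)
T_A = V + ((C−V)·d_A)·d_A = V + 8.8833·d_A = (-6.2084,-23.5960)
T_B = V + ((C−V)·d_B)·d_B = V + 8.8833·d_B = (-10.3855,-12.2208)
sweep = 180° − θ = 93.9905°

center=(-2.9923,-15.9605) T_A=(-6.2084,-23.5960) T_B=(-10.3855,-12.2208) sweep=93.9905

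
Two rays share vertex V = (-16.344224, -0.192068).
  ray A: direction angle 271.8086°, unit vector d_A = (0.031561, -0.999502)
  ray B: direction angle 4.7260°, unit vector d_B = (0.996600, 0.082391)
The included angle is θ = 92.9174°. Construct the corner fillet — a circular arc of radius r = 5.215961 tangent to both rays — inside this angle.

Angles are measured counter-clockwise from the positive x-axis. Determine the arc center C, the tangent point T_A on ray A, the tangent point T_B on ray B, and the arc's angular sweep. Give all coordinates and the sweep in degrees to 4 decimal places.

bisector direction at 318.2673° = (0.746258,-0.665656)
center distance |VC| = r/sin(θ/2) = 5.215961/sin(46.4587°) = 7.195640
C = V + |VC|·bis = (-10.9744,-4.9819)
T_A = V + ((C−V)·d_A)·d_A = V + 4.9569·d_A = (-16.1878,-5.1465)
T_B = V + ((C−V)·d_B)·d_B = V + 4.9569·d_B = (-11.4042,0.2163)
sweep = 180° − θ = 87.0826°

center=(-10.9744,-4.9819) T_A=(-16.1878,-5.1465) T_B=(-11.4042,0.2163) sweep=87.0826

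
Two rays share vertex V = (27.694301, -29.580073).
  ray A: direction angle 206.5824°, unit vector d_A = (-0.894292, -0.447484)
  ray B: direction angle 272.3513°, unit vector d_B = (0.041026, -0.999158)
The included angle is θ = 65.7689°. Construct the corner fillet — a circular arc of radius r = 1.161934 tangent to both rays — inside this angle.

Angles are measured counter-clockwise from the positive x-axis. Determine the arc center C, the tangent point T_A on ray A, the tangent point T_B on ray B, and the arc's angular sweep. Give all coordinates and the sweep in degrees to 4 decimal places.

center=(26.6071,-31.4234) T_A=(26.0871,-30.3843) T_B=(27.7680,-31.3757) sweep=114.2311

bisector direction at 239.4669° = (-0.508037,-0.861335)
center distance |VC| = r/sin(θ/2) = 1.161934/sin(32.8845°) = 2.140052
C = V + |VC|·bis = (26.6071,-31.4234)
T_A = V + ((C−V)·d_A)·d_A = V + 1.7971·d_A = (26.0871,-30.3843)
T_B = V + ((C−V)·d_B)·d_B = V + 1.7971·d_B = (27.7680,-31.3757)
sweep = 180° − θ = 114.2311°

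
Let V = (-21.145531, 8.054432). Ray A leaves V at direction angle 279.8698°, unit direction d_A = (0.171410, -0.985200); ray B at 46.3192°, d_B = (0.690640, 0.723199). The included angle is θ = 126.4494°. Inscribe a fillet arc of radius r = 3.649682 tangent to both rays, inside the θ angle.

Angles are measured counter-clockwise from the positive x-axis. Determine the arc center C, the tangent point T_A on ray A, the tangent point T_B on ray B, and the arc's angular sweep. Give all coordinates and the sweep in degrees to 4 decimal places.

bisector direction at 343.0945° = (0.956786,-0.290794)
center distance |VC| = r/sin(θ/2) = 3.649682/sin(63.2247°) = 4.087997
C = V + |VC|·bis = (-17.2342,6.8657)
T_A = V + ((C−V)·d_A)·d_A = V + 1.8416·d_A = (-20.8299,6.2401)
T_B = V + ((C−V)·d_B)·d_B = V + 1.8416·d_B = (-19.8736,9.3863)
sweep = 180° − θ = 53.5506°

center=(-17.2342,6.8657) T_A=(-20.8299,6.2401) T_B=(-19.8736,9.3863) sweep=53.5506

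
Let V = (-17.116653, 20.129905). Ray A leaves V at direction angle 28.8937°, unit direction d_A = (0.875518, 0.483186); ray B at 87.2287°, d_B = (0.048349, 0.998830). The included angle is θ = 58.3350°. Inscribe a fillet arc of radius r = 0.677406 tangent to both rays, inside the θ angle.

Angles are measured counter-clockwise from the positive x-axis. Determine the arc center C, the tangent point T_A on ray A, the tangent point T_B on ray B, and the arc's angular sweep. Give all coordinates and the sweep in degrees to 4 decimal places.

center=(-16.3814,21.3094) T_A=(-16.0540,20.7163) T_B=(-17.0580,21.3422) sweep=121.6650

bisector direction at 58.0612° = (0.529013,0.848614)
center distance |VC| = r/sin(θ/2) = 0.677406/sin(29.1675°) = 1.389937
C = V + |VC|·bis = (-16.3814,21.3094)
T_A = V + ((C−V)·d_A)·d_A = V + 1.2137·d_A = (-16.0540,20.7163)
T_B = V + ((C−V)·d_B)·d_B = V + 1.2137·d_B = (-17.0580,21.3422)
sweep = 180° − θ = 121.6650°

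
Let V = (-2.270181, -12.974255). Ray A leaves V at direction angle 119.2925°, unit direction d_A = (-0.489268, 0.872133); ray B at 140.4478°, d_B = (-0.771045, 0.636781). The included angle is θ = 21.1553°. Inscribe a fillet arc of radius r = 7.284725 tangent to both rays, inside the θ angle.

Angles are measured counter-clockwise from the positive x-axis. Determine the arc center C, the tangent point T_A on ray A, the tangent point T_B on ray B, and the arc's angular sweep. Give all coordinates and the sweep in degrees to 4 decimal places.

center=(-27.7097,17.4833) T_A=(-21.3564,21.0474) T_B=(-32.3484,11.8664) sweep=158.8447

bisector direction at 129.8701° = (-0.641050,0.767499)
center distance |VC| = r/sin(θ/2) = 7.284725/sin(10.5777°) = 39.684087
C = V + |VC|·bis = (-27.7097,17.4833)
T_A = V + ((C−V)·d_A)·d_A = V + 39.0097·d_A = (-21.3564,21.0474)
T_B = V + ((C−V)·d_B)·d_B = V + 39.0097·d_B = (-32.3484,11.8664)
sweep = 180° − θ = 158.8447°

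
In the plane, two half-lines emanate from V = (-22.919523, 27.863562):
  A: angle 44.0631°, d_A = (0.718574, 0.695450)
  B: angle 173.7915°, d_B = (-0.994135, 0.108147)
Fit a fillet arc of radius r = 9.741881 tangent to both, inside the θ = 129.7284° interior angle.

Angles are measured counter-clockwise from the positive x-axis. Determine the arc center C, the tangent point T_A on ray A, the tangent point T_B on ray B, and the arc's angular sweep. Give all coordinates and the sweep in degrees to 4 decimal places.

center=(-26.4100,38.0426) T_A=(-19.6350,31.0424) T_B=(-27.4636,28.3579) sweep=50.2716

bisector direction at 108.9273° = (-0.324368,0.945931)
center distance |VC| = r/sin(θ/2) = 9.741881/sin(64.8642°) = 10.760900
C = V + |VC|·bis = (-26.4100,38.0426)
T_A = V + ((C−V)·d_A)·d_A = V + 4.5709·d_A = (-19.6350,31.0424)
T_B = V + ((C−V)·d_B)·d_B = V + 4.5709·d_B = (-27.4636,28.3579)
sweep = 180° − θ = 50.2716°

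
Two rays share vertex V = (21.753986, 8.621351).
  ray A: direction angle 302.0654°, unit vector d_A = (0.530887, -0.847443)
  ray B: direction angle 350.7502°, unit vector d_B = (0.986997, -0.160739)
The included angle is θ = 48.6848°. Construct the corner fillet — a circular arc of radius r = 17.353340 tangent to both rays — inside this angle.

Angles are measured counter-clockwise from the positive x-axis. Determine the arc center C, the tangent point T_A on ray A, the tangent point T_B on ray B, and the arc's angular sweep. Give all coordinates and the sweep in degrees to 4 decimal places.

center=(56.8235,-14.6719) T_A=(42.1176,-23.8846) T_B=(59.6129,2.4558) sweep=131.3152

bisector direction at 326.4078° = (0.832997,-0.553278)
center distance |VC| = r/sin(θ/2) = 17.353340/sin(24.3424°) = 42.100475
C = V + |VC|·bis = (56.8235,-14.6719)
T_A = V + ((C−V)·d_A)·d_A = V + 38.3577·d_A = (42.1176,-23.8846)
T_B = V + ((C−V)·d_B)·d_B = V + 38.3577·d_B = (59.6129,2.4558)
sweep = 180° − θ = 131.3152°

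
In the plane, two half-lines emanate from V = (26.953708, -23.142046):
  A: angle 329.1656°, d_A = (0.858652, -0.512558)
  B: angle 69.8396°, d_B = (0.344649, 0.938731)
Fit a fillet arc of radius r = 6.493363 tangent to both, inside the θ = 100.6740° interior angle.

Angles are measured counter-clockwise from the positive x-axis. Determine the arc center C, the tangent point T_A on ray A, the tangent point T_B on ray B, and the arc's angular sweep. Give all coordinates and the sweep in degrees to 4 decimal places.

bisector direction at 19.5026° = (0.942626,0.333850)
center distance |VC| = r/sin(θ/2) = 6.493363/sin(50.3370°) = 8.435000
C = V + |VC|·bis = (34.9048,-20.3260)
T_A = V + ((C−V)·d_A)·d_A = V + 5.3838·d_A = (31.5765,-25.9016)
T_B = V + ((C−V)·d_B)·d_B = V + 5.3838·d_B = (28.8092,-18.0881)
sweep = 180° − θ = 79.3260°

center=(34.9048,-20.3260) T_A=(31.5765,-25.9016) T_B=(28.8092,-18.0881) sweep=79.3260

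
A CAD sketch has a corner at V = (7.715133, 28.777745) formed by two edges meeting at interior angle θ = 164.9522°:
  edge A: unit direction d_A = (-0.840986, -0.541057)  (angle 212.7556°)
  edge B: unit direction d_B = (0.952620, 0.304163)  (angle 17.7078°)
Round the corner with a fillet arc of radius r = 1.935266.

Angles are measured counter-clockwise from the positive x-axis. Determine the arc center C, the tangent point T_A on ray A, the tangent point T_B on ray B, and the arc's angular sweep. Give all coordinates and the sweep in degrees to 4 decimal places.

center=(8.5473,27.0119) T_A=(7.5002,28.6394) T_B=(7.9586,28.8555) sweep=15.0478

bisector direction at 295.2317° = (0.426280,-0.904591)
center distance |VC| = r/sin(θ/2) = 1.935266/sin(82.4761°) = 1.952073
C = V + |VC|·bis = (8.5473,27.0119)
T_A = V + ((C−V)·d_A)·d_A = V + 0.2556·d_A = (7.5002,28.6394)
T_B = V + ((C−V)·d_B)·d_B = V + 0.2556·d_B = (7.9586,28.8555)
sweep = 180° − θ = 15.0478°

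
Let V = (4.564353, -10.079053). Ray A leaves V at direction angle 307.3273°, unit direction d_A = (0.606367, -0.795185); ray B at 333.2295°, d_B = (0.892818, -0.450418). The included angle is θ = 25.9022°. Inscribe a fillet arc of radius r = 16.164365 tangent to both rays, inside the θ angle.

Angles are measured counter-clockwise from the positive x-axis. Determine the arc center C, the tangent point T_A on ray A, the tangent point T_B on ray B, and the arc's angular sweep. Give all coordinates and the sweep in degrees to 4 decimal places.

center=(60.0391,-56.1704) T_A=(47.1854,-65.9719) T_B=(67.3198,-41.7386) sweep=154.0978

bisector direction at 320.2784° = (0.769159,-0.639058)
center distance |VC| = r/sin(θ/2) = 16.164365/sin(12.9511°) = 72.123905
C = V + |VC|·bis = (60.0391,-56.1704)
T_A = V + ((C−V)·d_A)·d_A = V + 70.2892·d_A = (47.1854,-65.9719)
T_B = V + ((C−V)·d_B)·d_B = V + 70.2892·d_B = (67.3198,-41.7386)
sweep = 180° − θ = 154.0978°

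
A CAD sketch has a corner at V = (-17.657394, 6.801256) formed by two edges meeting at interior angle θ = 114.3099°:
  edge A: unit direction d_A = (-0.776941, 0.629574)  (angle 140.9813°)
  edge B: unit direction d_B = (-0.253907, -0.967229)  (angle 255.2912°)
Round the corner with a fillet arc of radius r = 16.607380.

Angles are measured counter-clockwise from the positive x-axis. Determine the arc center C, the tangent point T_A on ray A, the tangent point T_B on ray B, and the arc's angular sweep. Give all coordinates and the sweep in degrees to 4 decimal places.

bisector direction at 198.1363° = (-0.950319,-0.311278)
center distance |VC| = r/sin(θ/2) = 16.607380/sin(57.1549°) = 19.767386
C = V + |VC|·bis = (-36.4427,0.6481)
T_A = V + ((C−V)·d_A)·d_A = V + 10.7212·d_A = (-25.9871,13.5511)
T_B = V + ((C−V)·d_B)·d_B = V + 10.7212·d_B = (-20.3796,-3.5686)
sweep = 180° − θ = 65.6901°

center=(-36.4427,0.6481) T_A=(-25.9871,13.5511) T_B=(-20.3796,-3.5686) sweep=65.6901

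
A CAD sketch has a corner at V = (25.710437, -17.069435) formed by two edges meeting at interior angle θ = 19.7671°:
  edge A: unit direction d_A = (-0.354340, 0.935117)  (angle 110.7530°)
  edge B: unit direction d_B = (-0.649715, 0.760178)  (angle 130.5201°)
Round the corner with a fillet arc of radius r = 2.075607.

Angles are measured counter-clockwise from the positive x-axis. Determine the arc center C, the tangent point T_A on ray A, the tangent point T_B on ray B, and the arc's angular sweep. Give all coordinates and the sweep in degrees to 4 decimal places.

bisector direction at 120.6365° = (-0.509590,0.860417)
center distance |VC| = r/sin(θ/2) = 2.075607/sin(9.8835°) = 12.092352
C = V + |VC|·bis = (19.5483,-6.6650)
T_A = V + ((C−V)·d_A)·d_A = V + 11.9129·d_A = (21.4892,-5.9295)
T_B = V + ((C−V)·d_B)·d_B = V + 11.9129·d_B = (17.9705,-8.0135)
sweep = 180° − θ = 160.2329°

center=(19.5483,-6.6650) T_A=(21.4892,-5.9295) T_B=(17.9705,-8.0135) sweep=160.2329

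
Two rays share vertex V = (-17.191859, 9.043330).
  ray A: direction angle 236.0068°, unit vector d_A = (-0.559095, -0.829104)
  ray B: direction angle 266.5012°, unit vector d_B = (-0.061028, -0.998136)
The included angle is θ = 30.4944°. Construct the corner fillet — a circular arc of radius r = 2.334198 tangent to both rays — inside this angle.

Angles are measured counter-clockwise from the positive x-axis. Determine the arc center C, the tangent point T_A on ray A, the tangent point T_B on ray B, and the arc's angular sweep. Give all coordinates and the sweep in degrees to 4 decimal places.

center=(-20.0443,0.6384) T_A=(-21.9796,1.9434) T_B=(-17.7145,0.4959) sweep=149.5056

bisector direction at 251.2540° = (-0.321373,-0.946953)
center distance |VC| = r/sin(θ/2) = 2.334198/sin(15.2472°) = 8.875815
C = V + |VC|·bis = (-20.0443,0.6384)
T_A = V + ((C−V)·d_A)·d_A = V + 8.5634·d_A = (-21.9796,1.9434)
T_B = V + ((C−V)·d_B)·d_B = V + 8.5634·d_B = (-17.7145,0.4959)
sweep = 180° − θ = 149.5056°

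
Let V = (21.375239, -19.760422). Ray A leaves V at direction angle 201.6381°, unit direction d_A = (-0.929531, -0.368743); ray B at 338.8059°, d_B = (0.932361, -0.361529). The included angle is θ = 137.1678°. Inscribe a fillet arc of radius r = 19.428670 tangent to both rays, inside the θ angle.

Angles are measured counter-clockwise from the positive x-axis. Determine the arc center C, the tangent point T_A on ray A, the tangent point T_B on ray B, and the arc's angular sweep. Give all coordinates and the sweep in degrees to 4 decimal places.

bisector direction at 270.2220° = (0.003875,-0.999992)
center distance |VC| = r/sin(θ/2) = 19.428670/sin(68.5839°) = 20.869652
C = V + |VC|·bis = (21.4561,-40.6299)
T_A = V + ((C−V)·d_A)·d_A = V + 7.6203·d_A = (14.2919,-22.5704)
T_B = V + ((C−V)·d_B)·d_B = V + 7.6203·d_B = (28.4801,-22.5154)
sweep = 180° − θ = 42.8322°

center=(21.4561,-40.6299) T_A=(14.2919,-22.5704) T_B=(28.4801,-22.5154) sweep=42.8322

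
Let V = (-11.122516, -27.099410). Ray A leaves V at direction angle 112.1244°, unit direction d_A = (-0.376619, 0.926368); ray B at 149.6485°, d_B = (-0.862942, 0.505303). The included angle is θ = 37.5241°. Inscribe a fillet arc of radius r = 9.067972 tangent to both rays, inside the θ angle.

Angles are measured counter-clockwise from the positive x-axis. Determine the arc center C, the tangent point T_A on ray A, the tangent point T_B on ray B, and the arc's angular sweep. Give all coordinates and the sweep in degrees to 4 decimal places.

center=(-29.5766,-5.7852) T_A=(-21.1763,-2.3701) T_B=(-34.1587,-13.6104) sweep=142.4759

bisector direction at 130.8864° = (-0.654562,0.756008)
center distance |VC| = r/sin(θ/2) = 9.067972/sin(18.7620°) = 28.193046
C = V + |VC|·bis = (-29.5766,-5.7852)
T_A = V + ((C−V)·d_A)·d_A = V + 26.6949·d_A = (-21.1763,-2.3701)
T_B = V + ((C−V)·d_B)·d_B = V + 26.6949·d_B = (-34.1587,-13.6104)
sweep = 180° − θ = 142.4759°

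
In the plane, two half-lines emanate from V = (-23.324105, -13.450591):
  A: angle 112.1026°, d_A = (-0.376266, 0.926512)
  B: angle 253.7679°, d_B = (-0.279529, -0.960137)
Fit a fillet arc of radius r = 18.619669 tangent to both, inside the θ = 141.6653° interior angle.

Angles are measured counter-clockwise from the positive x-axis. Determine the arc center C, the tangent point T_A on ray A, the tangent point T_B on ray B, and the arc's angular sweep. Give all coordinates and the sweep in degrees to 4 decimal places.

bisector direction at 182.9353° = (-0.998688,-0.051207)
center distance |VC| = r/sin(θ/2) = 18.619669/sin(70.8327°) = 19.712456
C = V + |VC|·bis = (-43.0107,-14.4600)
T_A = V + ((C−V)·d_A)·d_A = V + 6.4722·d_A = (-25.7594,-7.4541)
T_B = V + ((C−V)·d_B)·d_B = V + 6.4722·d_B = (-25.1333,-19.6648)
sweep = 180° − θ = 38.3347°

center=(-43.0107,-14.4600) T_A=(-25.7594,-7.4541) T_B=(-25.1333,-19.6648) sweep=38.3347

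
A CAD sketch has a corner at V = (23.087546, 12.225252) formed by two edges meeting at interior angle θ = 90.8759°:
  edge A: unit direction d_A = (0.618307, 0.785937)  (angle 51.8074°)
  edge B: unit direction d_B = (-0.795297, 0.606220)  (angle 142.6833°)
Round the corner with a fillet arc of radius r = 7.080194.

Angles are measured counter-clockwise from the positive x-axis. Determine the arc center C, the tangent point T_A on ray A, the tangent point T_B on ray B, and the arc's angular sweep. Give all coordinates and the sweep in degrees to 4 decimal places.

bisector direction at 97.2454° = (-0.126118,0.992015)
center distance |VC| = r/sin(θ/2) = 7.080194/sin(45.4380°) = 9.937240
C = V + |VC|·bis = (21.8343,22.0831)
T_A = V + ((C−V)·d_A)·d_A = V + 6.9728·d_A = (27.3989,17.7054)
T_B = V + ((C−V)·d_B)·d_B = V + 6.9728·d_B = (17.5421,16.4523)
sweep = 180° − θ = 89.1241°

center=(21.8343,22.0831) T_A=(27.3989,17.7054) T_B=(17.5421,16.4523) sweep=89.1241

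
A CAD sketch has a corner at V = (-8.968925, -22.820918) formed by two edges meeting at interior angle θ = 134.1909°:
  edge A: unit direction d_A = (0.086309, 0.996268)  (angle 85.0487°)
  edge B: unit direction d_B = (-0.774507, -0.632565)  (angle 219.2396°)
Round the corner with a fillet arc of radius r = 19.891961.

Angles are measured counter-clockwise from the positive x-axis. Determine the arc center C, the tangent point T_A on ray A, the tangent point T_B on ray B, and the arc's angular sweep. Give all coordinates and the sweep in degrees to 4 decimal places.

center=(-28.0613,-12.7309) T_A=(-8.2435,-14.4477) T_B=(-15.4783,-28.1373) sweep=45.8091

bisector direction at 152.1441° = (-0.884126,0.467249)
center distance |VC| = r/sin(θ/2) = 19.891961/sin(67.0954°) = 21.594598
C = V + |VC|·bis = (-28.0613,-12.7309)
T_A = V + ((C−V)·d_A)·d_A = V + 8.4046·d_A = (-8.2435,-14.4477)
T_B = V + ((C−V)·d_B)·d_B = V + 8.4046·d_B = (-15.4783,-28.1373)
sweep = 180° − θ = 45.8091°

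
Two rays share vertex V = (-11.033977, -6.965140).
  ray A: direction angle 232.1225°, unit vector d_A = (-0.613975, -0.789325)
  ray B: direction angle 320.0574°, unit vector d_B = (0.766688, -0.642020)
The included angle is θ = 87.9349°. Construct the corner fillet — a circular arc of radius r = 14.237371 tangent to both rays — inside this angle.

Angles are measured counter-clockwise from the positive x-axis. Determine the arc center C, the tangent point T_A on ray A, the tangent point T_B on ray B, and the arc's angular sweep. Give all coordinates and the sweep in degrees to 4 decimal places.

bisector direction at 276.0900° = (0.106090,-0.994357)
center distance |VC| = r/sin(θ/2) = 14.237371/sin(43.9674°) = 20.507568
C = V + |VC|·bis = (-8.8583,-27.3570)
T_A = V + ((C−V)·d_A)·d_A = V + 14.7600·d_A = (-20.0963,-18.6156)
T_B = V + ((C−V)·d_B)·d_B = V + 14.7600·d_B = (0.2823,-16.4414)
sweep = 180° − θ = 92.0651°

center=(-8.8583,-27.3570) T_A=(-20.0963,-18.6156) T_B=(0.2823,-16.4414) sweep=92.0651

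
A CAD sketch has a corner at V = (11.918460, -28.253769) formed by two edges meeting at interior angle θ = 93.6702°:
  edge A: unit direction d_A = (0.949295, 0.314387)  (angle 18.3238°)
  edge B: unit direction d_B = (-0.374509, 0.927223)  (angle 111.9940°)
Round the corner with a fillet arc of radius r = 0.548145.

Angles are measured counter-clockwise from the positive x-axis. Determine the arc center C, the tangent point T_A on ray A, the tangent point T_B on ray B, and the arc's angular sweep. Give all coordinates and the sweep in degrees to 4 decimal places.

center=(12.2342,-27.5718) T_A=(12.4065,-28.0921) T_B=(11.7259,-27.7771) sweep=86.3298

bisector direction at 65.1589° = (0.420103,0.907476)
center distance |VC| = r/sin(θ/2) = 0.548145/sin(46.8351°) = 0.751514
C = V + |VC|·bis = (12.2342,-27.5718)
T_A = V + ((C−V)·d_A)·d_A = V + 0.5141·d_A = (12.4065,-28.0921)
T_B = V + ((C−V)·d_B)·d_B = V + 0.5141·d_B = (11.7259,-27.7771)
sweep = 180° − θ = 86.3298°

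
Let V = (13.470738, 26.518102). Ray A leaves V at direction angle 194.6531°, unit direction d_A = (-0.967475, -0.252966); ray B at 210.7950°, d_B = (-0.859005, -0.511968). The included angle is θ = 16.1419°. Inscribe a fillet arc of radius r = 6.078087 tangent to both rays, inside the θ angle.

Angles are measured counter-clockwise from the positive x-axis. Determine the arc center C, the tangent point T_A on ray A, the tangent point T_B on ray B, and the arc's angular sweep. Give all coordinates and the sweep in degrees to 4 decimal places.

center=(-26.4603,9.7949) T_A=(-27.9978,15.6753) T_B=(-23.3485,4.5738) sweep=163.8581

bisector direction at 202.7241° = (-0.922376,-0.386293)
center distance |VC| = r/sin(θ/2) = 6.078087/sin(8.0709°) = 43.291448
C = V + |VC|·bis = (-26.4603,9.7949)
T_A = V + ((C−V)·d_A)·d_A = V + 42.8626·d_A = (-27.9978,15.6753)
T_B = V + ((C−V)·d_B)·d_B = V + 42.8626·d_B = (-23.3485,4.5738)
sweep = 180° − θ = 163.8581°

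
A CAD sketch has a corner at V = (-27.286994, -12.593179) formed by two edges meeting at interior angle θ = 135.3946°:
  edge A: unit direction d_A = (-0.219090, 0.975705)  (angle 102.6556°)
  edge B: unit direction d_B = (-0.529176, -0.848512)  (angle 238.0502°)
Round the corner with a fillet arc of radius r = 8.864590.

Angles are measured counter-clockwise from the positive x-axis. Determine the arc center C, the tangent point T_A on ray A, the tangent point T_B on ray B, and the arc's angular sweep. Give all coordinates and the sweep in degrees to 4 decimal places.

bisector direction at 170.3529° = (-0.985859,0.167579)
center distance |VC| = r/sin(θ/2) = 8.864590/sin(67.6973°) = 9.581353
C = V + |VC|·bis = (-36.7329,-10.9875)
T_A = V + ((C−V)·d_A)·d_A = V + 3.6361·d_A = (-28.0836,-9.0454)
T_B = V + ((C−V)·d_B)·d_B = V + 3.6361·d_B = (-29.2111,-15.6785)
sweep = 180° − θ = 44.6054°

center=(-36.7329,-10.9875) T_A=(-28.0836,-9.0454) T_B=(-29.2111,-15.6785) sweep=44.6054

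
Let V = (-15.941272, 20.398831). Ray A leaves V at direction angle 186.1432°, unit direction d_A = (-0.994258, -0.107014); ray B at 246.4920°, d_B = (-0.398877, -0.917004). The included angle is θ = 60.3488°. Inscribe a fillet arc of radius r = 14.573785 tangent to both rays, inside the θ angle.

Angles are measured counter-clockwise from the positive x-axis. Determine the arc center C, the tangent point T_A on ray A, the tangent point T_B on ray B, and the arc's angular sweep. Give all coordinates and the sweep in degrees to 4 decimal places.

center=(-39.3038,3.2263) T_A=(-40.8634,17.7164) T_B=(-25.9395,-2.5868) sweep=119.6512

bisector direction at 216.3176° = (-0.805746,-0.592261)
center distance |VC| = r/sin(θ/2) = 14.573785/sin(30.1744°) = 28.994841
C = V + |VC|·bis = (-39.3038,3.2263)
T_A = V + ((C−V)·d_A)·d_A = V + 25.0660·d_A = (-40.8634,17.7164)
T_B = V + ((C−V)·d_B)·d_B = V + 25.0660·d_B = (-25.9395,-2.5868)
sweep = 180° − θ = 119.6512°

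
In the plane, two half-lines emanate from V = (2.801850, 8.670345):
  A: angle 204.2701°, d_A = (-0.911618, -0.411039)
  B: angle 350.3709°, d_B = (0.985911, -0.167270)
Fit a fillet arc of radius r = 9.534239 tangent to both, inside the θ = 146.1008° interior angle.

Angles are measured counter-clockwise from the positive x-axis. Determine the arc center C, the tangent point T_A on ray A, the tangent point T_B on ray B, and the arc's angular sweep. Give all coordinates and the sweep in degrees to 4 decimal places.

center=(4.0719,-1.2156) T_A=(0.1529,7.4760) T_B=(5.6667,8.1843) sweep=33.8992

bisector direction at 277.3205° = (0.127419,-0.991849)
center distance |VC| = r/sin(θ/2) = 9.534239/sin(73.0504°) = 9.967198
C = V + |VC|·bis = (4.0719,-1.2156)
T_A = V + ((C−V)·d_A)·d_A = V + 2.9057·d_A = (0.1529,7.4760)
T_B = V + ((C−V)·d_B)·d_B = V + 2.9057·d_B = (5.6667,8.1843)
sweep = 180° − θ = 33.8992°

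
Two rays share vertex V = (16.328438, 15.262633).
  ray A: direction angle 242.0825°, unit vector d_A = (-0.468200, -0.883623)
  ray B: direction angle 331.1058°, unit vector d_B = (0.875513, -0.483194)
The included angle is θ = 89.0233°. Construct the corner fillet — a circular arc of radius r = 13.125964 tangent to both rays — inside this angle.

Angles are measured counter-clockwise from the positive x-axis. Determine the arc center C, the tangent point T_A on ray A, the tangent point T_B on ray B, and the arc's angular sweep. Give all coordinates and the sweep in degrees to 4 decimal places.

center=(21.6756,-2.6808) T_A=(10.0772,3.4648) T_B=(28.0180,8.8112) sweep=90.9767

bisector direction at 286.5942° = (0.285591,-0.958352)
center distance |VC| = r/sin(θ/2) = 13.125964/sin(44.5117°) = 18.723178
C = V + |VC|·bis = (21.6756,-2.6808)
T_A = V + ((C−V)·d_A)·d_A = V + 13.3516·d_A = (10.0772,3.4648)
T_B = V + ((C−V)·d_B)·d_B = V + 13.3516·d_B = (28.0180,8.8112)
sweep = 180° − θ = 90.9767°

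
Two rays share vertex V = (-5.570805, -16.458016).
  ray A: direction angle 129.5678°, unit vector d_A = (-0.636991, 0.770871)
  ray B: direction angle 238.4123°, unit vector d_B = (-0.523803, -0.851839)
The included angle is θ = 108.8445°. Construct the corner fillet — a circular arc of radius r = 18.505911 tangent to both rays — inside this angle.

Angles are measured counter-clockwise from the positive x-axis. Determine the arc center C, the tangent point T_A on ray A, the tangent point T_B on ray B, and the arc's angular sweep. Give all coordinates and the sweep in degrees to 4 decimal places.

bisector direction at 183.9900° = (-0.997576,-0.069583)
center distance |VC| = r/sin(θ/2) = 18.505911/sin(54.4222°) = 22.753353
C = V + |VC|·bis = (-28.2690,-18.0413)
T_A = V + ((C−V)·d_A)·d_A = V + 13.2381·d_A = (-14.0033,-6.2532)
T_B = V + ((C−V)·d_B)·d_B = V + 13.2381·d_B = (-12.5049,-27.7347)
sweep = 180° − θ = 71.1555°

center=(-28.2690,-18.0413) T_A=(-14.0033,-6.2532) T_B=(-12.5049,-27.7347) sweep=71.1555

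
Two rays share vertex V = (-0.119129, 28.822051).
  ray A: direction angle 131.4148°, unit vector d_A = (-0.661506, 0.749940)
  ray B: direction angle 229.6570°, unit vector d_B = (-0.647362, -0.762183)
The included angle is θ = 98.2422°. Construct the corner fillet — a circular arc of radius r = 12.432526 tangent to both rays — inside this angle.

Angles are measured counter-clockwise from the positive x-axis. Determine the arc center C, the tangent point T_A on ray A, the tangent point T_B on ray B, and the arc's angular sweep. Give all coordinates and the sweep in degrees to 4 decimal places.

center=(-16.5615,28.6683) T_A=(-7.2378,36.8924) T_B=(-7.0856,20.6199) sweep=81.7578

bisector direction at 180.5359° = (-0.999956,-0.009353)
center distance |VC| = r/sin(θ/2) = 12.432526/sin(49.1211°) = 16.443084
C = V + |VC|·bis = (-16.5615,28.6683)
T_A = V + ((C−V)·d_A)·d_A = V + 10.7614·d_A = (-7.2378,36.8924)
T_B = V + ((C−V)·d_B)·d_B = V + 10.7614·d_B = (-7.0856,20.6199)
sweep = 180° − θ = 81.7578°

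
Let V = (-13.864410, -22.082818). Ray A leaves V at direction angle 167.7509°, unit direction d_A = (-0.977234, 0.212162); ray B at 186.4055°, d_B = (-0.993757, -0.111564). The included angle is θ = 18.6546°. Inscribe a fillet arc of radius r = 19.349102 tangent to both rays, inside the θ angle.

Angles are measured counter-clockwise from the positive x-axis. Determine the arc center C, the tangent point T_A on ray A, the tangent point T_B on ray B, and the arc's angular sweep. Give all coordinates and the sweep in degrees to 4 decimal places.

bisector direction at 177.0782° = (-0.998700,0.050973)
center distance |VC| = r/sin(θ/2) = 19.349102/sin(9.3273°) = 119.384357
C = V + |VC|·bis = (-133.0936,-15.9974)
T_A = V + ((C−V)·d_A)·d_A = V + 117.8059·d_A = (-128.9884,2.9112)
T_B = V + ((C−V)·d_B)·d_B = V + 117.8059·d_B = (-130.9349,-35.2258)
sweep = 180° − θ = 161.3454°

center=(-133.0936,-15.9974) T_A=(-128.9884,2.9112) T_B=(-130.9349,-35.2258) sweep=161.3454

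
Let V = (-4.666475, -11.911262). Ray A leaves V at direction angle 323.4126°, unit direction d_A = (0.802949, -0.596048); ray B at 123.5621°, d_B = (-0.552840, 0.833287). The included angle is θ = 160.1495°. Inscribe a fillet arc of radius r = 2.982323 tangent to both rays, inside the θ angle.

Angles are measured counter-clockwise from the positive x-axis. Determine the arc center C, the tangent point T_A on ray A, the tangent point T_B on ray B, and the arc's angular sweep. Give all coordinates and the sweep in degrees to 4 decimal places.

bisector direction at 43.4873° = (0.725526,0.688194)
center distance |VC| = r/sin(θ/2) = 2.982323/sin(80.0747°) = 3.027636
C = V + |VC|·bis = (-2.4698,-9.8277)
T_A = V + ((C−V)·d_A)·d_A = V + 0.5219·d_A = (-4.2475,-12.2223)
T_B = V + ((C−V)·d_B)·d_B = V + 0.5219·d_B = (-4.9550,-11.4764)
sweep = 180° − θ = 19.8505°

center=(-2.4698,-9.8277) T_A=(-4.2475,-12.2223) T_B=(-4.9550,-11.4764) sweep=19.8505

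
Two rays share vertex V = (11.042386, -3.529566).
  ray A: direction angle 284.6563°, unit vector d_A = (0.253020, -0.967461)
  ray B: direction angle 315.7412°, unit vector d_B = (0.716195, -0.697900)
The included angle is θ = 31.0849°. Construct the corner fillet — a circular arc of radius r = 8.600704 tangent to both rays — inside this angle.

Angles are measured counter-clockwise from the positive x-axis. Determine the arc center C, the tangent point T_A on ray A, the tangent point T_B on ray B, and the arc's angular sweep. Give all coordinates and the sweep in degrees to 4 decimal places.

center=(27.1877,-31.2713) T_A=(18.8668,-33.4475) T_B=(33.1901,-25.1115) sweep=148.9151

bisector direction at 300.1988° = (0.503001,-0.864286)
center distance |VC| = r/sin(θ/2) = 8.600704/sin(15.5425°) = 32.097898
C = V + |VC|·bis = (27.1877,-31.2713)
T_A = V + ((C−V)·d_A)·d_A = V + 30.9241·d_A = (18.8668,-33.4475)
T_B = V + ((C−V)·d_B)·d_B = V + 30.9241·d_B = (33.1901,-25.1115)
sweep = 180° − θ = 148.9151°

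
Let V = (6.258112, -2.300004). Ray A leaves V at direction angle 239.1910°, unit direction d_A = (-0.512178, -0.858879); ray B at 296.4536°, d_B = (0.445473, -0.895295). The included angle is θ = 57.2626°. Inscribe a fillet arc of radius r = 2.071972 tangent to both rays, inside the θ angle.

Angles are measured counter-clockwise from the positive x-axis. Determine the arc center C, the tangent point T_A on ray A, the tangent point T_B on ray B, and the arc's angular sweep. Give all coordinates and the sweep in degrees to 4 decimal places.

center=(6.0938,-6.6210) T_A=(4.3142,-5.5597) T_B=(7.9488,-5.6979) sweep=122.7374

bisector direction at 267.8223° = (-0.037999,-0.999278)
center distance |VC| = r/sin(θ/2) = 2.071972/sin(28.6313°) = 4.324073
C = V + |VC|·bis = (6.0938,-6.6210)
T_A = V + ((C−V)·d_A)·d_A = V + 3.7953·d_A = (4.3142,-5.5597)
T_B = V + ((C−V)·d_B)·d_B = V + 3.7953·d_B = (7.9488,-5.6979)
sweep = 180° − θ = 122.7374°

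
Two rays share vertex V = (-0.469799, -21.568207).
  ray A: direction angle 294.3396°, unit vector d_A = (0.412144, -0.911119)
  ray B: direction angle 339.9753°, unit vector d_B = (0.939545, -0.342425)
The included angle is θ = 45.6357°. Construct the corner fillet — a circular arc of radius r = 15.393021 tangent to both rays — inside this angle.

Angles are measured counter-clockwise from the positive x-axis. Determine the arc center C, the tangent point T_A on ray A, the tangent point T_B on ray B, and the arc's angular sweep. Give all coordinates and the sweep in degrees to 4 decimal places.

bisector direction at 317.1574° = (0.733225,-0.679986)
center distance |VC| = r/sin(θ/2) = 15.393021/sin(22.8178°) = 39.692912
C = V + |VC|·bis = (28.6340,-48.5588)
T_A = V + ((C−V)·d_A)·d_A = V + 36.5866·d_A = (14.6092,-54.9030)
T_B = V + ((C−V)·d_B)·d_B = V + 36.5866·d_B = (33.9050,-34.0964)
sweep = 180° − θ = 134.3643°

center=(28.6340,-48.5588) T_A=(14.6092,-54.9030) T_B=(33.9050,-34.0964) sweep=134.3643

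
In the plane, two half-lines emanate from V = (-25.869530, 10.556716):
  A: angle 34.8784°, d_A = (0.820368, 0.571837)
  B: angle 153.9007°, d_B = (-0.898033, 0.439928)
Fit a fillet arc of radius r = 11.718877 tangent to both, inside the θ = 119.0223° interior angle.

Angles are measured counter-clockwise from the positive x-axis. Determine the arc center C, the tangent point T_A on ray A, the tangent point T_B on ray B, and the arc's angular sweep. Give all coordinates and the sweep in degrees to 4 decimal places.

center=(-26.9104,24.1161) T_A=(-20.2091,14.5023) T_B=(-32.0658,13.5922) sweep=60.9777

bisector direction at 94.3896° = (-0.076537,0.997067)
center distance |VC| = r/sin(θ/2) = 11.718877/sin(59.5112°) = 13.599277
C = V + |VC|·bis = (-26.9104,24.1161)
T_A = V + ((C−V)·d_A)·d_A = V + 6.8999·d_A = (-20.2091,14.5023)
T_B = V + ((C−V)·d_B)·d_B = V + 6.8999·d_B = (-32.0658,13.5922)
sweep = 180° − θ = 60.9777°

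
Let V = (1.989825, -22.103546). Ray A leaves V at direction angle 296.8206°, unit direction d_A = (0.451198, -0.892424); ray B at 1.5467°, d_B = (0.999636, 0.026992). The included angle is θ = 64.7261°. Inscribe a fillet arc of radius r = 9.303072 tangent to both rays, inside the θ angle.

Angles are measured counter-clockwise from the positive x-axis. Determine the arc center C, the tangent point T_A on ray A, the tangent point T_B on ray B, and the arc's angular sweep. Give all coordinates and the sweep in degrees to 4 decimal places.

center=(16.9158,-31.0070) T_A=(8.6135,-35.2045) T_B=(16.6647,-21.7073) sweep=115.2739

bisector direction at 329.1837° = (0.858814,-0.512288)
center distance |VC| = r/sin(θ/2) = 9.303072/sin(32.3631°) = 17.379753
C = V + |VC|·bis = (16.9158,-31.0070)
T_A = V + ((C−V)·d_A)·d_A = V + 14.6802·d_A = (8.6135,-35.2045)
T_B = V + ((C−V)·d_B)·d_B = V + 14.6802·d_B = (16.6647,-21.7073)
sweep = 180° − θ = 115.2739°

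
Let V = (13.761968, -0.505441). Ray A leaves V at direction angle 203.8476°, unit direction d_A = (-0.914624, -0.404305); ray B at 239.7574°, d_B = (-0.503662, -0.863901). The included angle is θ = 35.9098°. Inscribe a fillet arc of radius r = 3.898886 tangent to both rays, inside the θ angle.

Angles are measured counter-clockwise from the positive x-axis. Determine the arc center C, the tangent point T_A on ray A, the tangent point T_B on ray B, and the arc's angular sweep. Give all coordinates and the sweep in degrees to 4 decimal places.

center=(4.3338,-8.9360) T_A=(2.7574,-5.3699) T_B=(7.7020,-10.8997) sweep=144.0902

bisector direction at 221.8025° = (-0.745447,-0.666565)
center distance |VC| = r/sin(θ/2) = 3.898886/sin(17.9549°) = 12.647704
C = V + |VC|·bis = (4.3338,-8.9360)
T_A = V + ((C−V)·d_A)·d_A = V + 12.0318·d_A = (2.7574,-5.3699)
T_B = V + ((C−V)·d_B)·d_B = V + 12.0318·d_B = (7.7020,-10.8997)
sweep = 180° − θ = 144.0902°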